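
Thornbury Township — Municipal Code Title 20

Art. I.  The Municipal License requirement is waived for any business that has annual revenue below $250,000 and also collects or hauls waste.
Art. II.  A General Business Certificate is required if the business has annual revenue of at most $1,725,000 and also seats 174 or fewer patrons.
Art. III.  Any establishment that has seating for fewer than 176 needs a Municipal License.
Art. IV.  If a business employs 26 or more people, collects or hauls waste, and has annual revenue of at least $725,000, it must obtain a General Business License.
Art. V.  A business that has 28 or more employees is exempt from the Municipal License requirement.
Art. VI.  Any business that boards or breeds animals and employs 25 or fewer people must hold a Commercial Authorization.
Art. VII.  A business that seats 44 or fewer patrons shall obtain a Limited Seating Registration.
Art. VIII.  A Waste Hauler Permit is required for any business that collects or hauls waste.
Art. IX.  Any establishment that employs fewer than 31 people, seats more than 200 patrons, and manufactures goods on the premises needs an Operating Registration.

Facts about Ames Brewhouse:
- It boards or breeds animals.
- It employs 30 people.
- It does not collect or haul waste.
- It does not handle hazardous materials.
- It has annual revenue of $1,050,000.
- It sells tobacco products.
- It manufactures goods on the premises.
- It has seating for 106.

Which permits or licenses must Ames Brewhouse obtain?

General Business Certificate

Art. I. revenue $1,050,000 ≥ $250,000; does not collect or haul waste → Municipal License exemption does not apply.
Art. II. revenue $1,050,000 ≤ $1,725,000; seating 106 ≤ 174 → General Business Certificate required.
Art. III. seating 106 < 176 → Municipal License required.
Art. IV. employees 30 ≥ 26; does not collect or haul waste; revenue $1,050,000 ≥ $725,000 → General Business License not required.
Art. V. employees 30 ≥ 28 → exempt from Municipal License.
Art. VI. boards or breeds animals; employees 30 > 25 → Commercial Authorization not required.
Art. VII. seating 106 > 44 → Limited Seating Registration not required.
Art. VIII. does not collect or haul waste → Waste Hauler Permit not required.
Art. IX. employees 30 < 31; seating 106 ≤ 200; manufactures goods on the premises → Operating Registration not required.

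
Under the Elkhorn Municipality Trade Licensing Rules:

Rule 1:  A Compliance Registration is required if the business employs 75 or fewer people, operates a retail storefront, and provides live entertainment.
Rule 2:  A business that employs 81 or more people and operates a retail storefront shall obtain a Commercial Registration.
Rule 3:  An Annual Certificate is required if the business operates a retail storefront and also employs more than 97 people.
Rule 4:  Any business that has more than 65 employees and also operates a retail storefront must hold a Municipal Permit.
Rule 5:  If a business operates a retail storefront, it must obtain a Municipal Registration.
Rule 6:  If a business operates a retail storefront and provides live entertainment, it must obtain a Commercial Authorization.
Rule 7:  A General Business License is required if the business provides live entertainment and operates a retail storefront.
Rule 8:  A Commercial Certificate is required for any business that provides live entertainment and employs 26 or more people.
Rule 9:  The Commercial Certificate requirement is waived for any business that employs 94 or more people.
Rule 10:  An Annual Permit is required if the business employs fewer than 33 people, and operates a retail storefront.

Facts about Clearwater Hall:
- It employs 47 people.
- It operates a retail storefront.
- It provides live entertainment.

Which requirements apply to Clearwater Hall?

Rule 1: employees 47 ≤ 75; operates a retail storefront; provides live entertainment → Compliance Registration required.
Rule 2: employees 47 < 81; operates a retail storefront → Commercial Registration not required.
Rule 3: operates a retail storefront; employees 47 ≤ 97 → Annual Certificate not required.
Rule 4: employees 47 ≤ 65; operates a retail storefront → Municipal Permit not required.
Rule 5: operates a retail storefront → Municipal Registration required.
Rule 6: operates a retail storefront; provides live entertainment → Commercial Authorization required.
Rule 7: provides live entertainment; operates a retail storefront → General Business License required.
Rule 8: provides live entertainment; employees 47 ≥ 26 → Commercial Certificate required.
Rule 9: employees 47 < 94 → Commercial Certificate exemption does not apply.
Rule 10: employees 47 ≥ 33; operates a retail storefront → Annual Permit not required.

Commercial Authorization, Commercial Certificate, Compliance Registration, General Business License, Municipal Registration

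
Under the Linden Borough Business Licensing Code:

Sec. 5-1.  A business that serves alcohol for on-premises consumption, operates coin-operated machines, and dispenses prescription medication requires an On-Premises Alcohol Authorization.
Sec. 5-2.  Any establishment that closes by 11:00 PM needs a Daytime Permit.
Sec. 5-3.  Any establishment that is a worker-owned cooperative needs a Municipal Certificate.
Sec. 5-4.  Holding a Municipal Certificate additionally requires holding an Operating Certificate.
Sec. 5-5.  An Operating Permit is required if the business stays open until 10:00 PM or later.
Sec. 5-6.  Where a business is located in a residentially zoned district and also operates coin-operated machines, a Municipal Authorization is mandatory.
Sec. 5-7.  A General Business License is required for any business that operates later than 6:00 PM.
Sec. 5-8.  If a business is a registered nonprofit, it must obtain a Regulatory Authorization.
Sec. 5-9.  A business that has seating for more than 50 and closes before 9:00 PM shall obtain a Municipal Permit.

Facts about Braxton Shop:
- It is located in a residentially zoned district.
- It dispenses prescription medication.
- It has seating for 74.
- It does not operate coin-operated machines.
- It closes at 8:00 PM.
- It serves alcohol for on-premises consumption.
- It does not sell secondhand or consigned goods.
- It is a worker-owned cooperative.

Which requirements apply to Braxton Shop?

Sec. 5-1. serves alcohol for on-premises consumption; does not operate coin-operated machines; dispenses prescription medication → On-Premises Alcohol Authorization not required.
Sec. 5-2. closes 8:00 PM, at/before 11:00 PM → Daytime Permit required.
Sec. 5-3. is a worker-owned cooperative → Municipal Certificate required.
Sec. 5-4. Municipal Certificate is required → Operating Certificate also required.
Sec. 5-5. closes 8:00 PM, at/before 10:00 PM → Operating Permit not required.
Sec. 5-6. is located in a residentially zoned district; does not operate coin-operated machines → Municipal Authorization not required.
Sec. 5-7. closes 8:00 PM, after 6:00 PM → General Business License required.
Sec. 5-8. is a worker-owned cooperative (not: is a registered nonprofit) → Regulatory Authorization not required.
Sec. 5-9. seating 74 > 50; closes 8:00 PM, at/before 9:00 PM → Municipal Permit required.

Daytime Permit, General Business License, Municipal Certificate, Municipal Permit, Operating Certificate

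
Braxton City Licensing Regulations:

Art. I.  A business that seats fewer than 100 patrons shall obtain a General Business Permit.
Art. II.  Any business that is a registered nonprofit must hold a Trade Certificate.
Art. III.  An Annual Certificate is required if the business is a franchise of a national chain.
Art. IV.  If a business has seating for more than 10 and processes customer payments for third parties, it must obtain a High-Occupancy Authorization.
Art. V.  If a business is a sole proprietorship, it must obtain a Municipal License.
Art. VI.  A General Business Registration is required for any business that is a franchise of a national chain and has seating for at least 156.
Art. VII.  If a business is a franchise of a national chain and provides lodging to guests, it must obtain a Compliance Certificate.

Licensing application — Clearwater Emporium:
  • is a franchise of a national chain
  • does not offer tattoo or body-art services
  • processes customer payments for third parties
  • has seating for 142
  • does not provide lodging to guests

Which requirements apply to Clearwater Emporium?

Art. I. seating 142 ≥ 100 → General Business Permit not required.
Art. II. is a franchise of a national chain (not: is a registered nonprofit) → Trade Certificate not required.
Art. III. is a franchise of a national chain → Annual Certificate required.
Art. IV. seating 142 > 10; processes customer payments for third parties → High-Occupancy Authorization required.
Art. V. is a franchise of a national chain (not: is a sole proprietorship) → Municipal License not required.
Art. VI. is a franchise of a national chain; seating 142 < 156 → General Business Registration not required.
Art. VII. is a franchise of a national chain; does not provide lodging to guests → Compliance Certificate not required.

Annual Certificate, High-Occupancy Authorization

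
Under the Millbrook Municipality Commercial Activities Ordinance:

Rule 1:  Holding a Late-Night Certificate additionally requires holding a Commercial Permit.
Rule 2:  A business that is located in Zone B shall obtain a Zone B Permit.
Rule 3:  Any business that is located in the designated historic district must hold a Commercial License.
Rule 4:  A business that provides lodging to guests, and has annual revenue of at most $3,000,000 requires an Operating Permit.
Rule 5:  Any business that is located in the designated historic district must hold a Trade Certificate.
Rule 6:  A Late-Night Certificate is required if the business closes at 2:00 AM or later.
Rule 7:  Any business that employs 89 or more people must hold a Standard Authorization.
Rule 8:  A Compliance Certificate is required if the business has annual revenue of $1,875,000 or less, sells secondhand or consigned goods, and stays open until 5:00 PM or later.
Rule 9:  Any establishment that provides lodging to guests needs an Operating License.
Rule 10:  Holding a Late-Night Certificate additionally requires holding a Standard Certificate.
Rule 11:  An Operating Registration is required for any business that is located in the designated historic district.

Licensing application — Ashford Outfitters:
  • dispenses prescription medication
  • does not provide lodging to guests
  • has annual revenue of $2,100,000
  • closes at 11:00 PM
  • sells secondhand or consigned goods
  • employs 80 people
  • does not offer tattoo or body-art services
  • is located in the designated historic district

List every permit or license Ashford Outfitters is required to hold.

Rule 1: Late-Night Certificate is not required → no effect.
Rule 2: is located in the designated historic district (not: is located in Zone B) → Zone B Permit not required.
Rule 3: is located in the designated historic district → Commercial License required.
Rule 4: does not provide lodging to guests; revenue $2,100,000 ≤ $3,000,000 → Operating Permit not required.
Rule 5: is located in the designated historic district → Trade Certificate required.
Rule 6: closes 11:00 PM, at/before 2:00 AM → Late-Night Certificate not required.
Rule 7: employees 80 < 89 → Standard Authorization not required.
Rule 8: revenue $2,100,000 > $1,875,000; sells secondhand or consigned goods; closes 11:00 PM, after 5:00 PM → Compliance Certificate not required.
Rule 9: does not provide lodging to guests → Operating License not required.
Rule 10: Late-Night Certificate is not required → no effect.
Rule 11: is located in the designated historic district → Operating Registration required.

Commercial License, Operating Registration, Trade Certificate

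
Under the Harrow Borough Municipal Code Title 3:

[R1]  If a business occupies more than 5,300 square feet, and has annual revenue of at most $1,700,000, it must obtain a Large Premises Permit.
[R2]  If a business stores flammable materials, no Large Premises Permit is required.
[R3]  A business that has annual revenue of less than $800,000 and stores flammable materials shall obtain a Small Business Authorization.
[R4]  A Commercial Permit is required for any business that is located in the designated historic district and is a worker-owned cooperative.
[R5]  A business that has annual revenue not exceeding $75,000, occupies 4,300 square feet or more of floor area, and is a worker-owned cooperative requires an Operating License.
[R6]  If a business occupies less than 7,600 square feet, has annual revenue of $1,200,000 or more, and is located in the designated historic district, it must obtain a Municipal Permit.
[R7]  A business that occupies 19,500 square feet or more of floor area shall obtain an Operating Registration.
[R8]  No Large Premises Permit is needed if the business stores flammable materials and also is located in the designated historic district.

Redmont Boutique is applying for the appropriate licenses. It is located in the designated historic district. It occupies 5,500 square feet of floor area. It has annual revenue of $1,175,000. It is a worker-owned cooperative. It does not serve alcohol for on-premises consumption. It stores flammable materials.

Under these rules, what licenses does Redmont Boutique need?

Commercial Permit

[R1] floor area 5,500 square feet > 5,300 square feet; revenue $1,175,000 ≤ $1,700,000 → Large Premises Permit required.
[R2] stores flammable materials → exempt from Large Premises Permit.
[R3] revenue $1,175,000 ≥ $800,000; stores flammable materials → Small Business Authorization not required.
[R4] is located in the designated historic district; is a worker-owned cooperative → Commercial Permit required.
[R5] revenue $1,175,000 > $75,000; floor area 5,500 square feet ≥ 4,300 square feet; is a worker-owned cooperative → Operating License not required.
[R6] floor area 5,500 square feet < 7,600 square feet; revenue $1,175,000 < $1,200,000; is located in the designated historic district → Municipal Permit not required.
[R7] floor area 5,500 square feet < 19,500 square feet → Operating Registration not required.
[R8] stores flammable materials; is located in the designated historic district → exempt from Large Premises Permit.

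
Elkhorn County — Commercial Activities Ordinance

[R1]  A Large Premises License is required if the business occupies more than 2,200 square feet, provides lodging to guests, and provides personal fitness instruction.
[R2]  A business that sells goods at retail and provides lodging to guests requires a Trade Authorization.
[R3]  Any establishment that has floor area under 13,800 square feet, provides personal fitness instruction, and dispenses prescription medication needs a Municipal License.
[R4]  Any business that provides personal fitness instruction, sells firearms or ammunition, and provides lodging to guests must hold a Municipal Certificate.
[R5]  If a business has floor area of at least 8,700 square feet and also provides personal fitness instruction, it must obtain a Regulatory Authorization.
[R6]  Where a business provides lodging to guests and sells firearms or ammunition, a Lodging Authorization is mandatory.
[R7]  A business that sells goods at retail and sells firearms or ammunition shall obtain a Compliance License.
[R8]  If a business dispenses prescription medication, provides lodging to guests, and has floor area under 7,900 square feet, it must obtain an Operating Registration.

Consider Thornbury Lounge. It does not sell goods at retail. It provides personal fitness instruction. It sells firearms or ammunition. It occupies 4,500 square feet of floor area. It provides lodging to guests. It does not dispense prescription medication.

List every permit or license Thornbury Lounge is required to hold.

[R1] floor area 4,500 square feet > 2,200 square feet; provides lodging to guests; provides personal fitness instruction → Large Premises License required.
[R2] does not sell goods at retail; provides lodging to guests → Trade Authorization not required.
[R3] floor area 4,500 square feet < 13,800 square feet; provides personal fitness instruction; does not dispense prescription medication → Municipal License not required.
[R4] provides personal fitness instruction; sells firearms or ammunition; provides lodging to guests → Municipal Certificate required.
[R5] floor area 4,500 square feet < 8,700 square feet; provides personal fitness instruction → Regulatory Authorization not required.
[R6] provides lodging to guests; sells firearms or ammunition → Lodging Authorization required.
[R7] does not sell goods at retail; sells firearms or ammunition → Compliance License not required.
[R8] does not dispense prescription medication; provides lodging to guests; floor area 4,500 square feet < 7,900 square feet → Operating Registration not required.

Large Premises License, Lodging Authorization, Municipal Certificate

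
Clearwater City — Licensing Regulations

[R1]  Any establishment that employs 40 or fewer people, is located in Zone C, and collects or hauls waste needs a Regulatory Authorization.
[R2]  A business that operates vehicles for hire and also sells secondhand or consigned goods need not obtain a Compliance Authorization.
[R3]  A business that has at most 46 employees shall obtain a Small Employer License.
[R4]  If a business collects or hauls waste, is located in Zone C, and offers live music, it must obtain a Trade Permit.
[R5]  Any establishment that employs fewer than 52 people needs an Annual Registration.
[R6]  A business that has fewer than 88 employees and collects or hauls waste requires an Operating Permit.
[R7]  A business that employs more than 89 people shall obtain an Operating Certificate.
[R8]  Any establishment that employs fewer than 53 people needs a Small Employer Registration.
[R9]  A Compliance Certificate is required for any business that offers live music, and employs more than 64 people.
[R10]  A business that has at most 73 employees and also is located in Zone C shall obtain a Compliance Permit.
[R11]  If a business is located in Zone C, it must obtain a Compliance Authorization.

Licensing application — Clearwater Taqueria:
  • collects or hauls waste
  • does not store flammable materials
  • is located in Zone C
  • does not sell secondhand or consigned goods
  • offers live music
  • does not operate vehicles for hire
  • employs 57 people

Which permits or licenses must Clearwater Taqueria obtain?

[R1] employees 57 > 40; is located in Zone C; collects or hauls waste → Regulatory Authorization not required.
[R2] does not operate vehicles for hire; does not sell secondhand or consigned goods → Compliance Authorization exemption does not apply.
[R3] employees 57 > 46 → Small Employer License not required.
[R4] collects or hauls waste; is located in Zone C; offers live music → Trade Permit required.
[R5] employees 57 ≥ 52 → Annual Registration not required.
[R6] employees 57 < 88; collects or hauls waste → Operating Permit required.
[R7] employees 57 ≤ 89 → Operating Certificate not required.
[R8] employees 57 ≥ 53 → Small Employer Registration not required.
[R9] offers live music; employees 57 ≤ 64 → Compliance Certificate not required.
[R10] employees 57 ≤ 73; is located in Zone C → Compliance Permit required.
[R11] is located in Zone C → Compliance Authorization required.

Compliance Authorization, Compliance Permit, Operating Permit, Trade Permit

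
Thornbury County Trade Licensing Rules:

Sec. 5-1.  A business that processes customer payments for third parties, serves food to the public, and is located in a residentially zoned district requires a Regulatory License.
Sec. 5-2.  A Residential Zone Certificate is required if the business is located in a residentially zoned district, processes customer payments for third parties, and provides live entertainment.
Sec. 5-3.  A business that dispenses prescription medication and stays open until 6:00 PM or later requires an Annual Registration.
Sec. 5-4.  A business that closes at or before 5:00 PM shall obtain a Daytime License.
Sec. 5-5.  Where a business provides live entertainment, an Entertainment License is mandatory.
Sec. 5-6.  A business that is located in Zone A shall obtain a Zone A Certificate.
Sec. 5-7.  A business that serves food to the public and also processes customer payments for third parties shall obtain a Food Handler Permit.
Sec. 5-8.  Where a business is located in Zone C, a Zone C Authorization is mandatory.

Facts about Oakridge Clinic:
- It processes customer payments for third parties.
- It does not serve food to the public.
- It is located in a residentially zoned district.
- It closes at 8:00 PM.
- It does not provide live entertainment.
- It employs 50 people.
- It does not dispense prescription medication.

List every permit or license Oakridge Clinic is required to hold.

None

Sec. 5-1. processes customer payments for third parties; does not serve food to the public; is located in a residentially zoned district → Regulatory License not required.
Sec. 5-2. is located in a residentially zoned district; processes customer payments for third parties; does not provide live entertainment → Residential Zone Certificate not required.
Sec. 5-3. does not dispense prescription medication; closes 8:00 PM, after 6:00 PM → Annual Registration not required.
Sec. 5-4. closes 8:00 PM, after 5:00 PM → Daytime License not required.
Sec. 5-5. does not provide live entertainment → Entertainment License not required.
Sec. 5-6. is located in a residentially zoned district (not: is located in Zone A) → Zone A Certificate not required.
Sec. 5-7. does not serve food to the public; processes customer payments for third parties → Food Handler Permit not required.
Sec. 5-8. is located in a residentially zoned district (not: is located in Zone C) → Zone C Authorization not required.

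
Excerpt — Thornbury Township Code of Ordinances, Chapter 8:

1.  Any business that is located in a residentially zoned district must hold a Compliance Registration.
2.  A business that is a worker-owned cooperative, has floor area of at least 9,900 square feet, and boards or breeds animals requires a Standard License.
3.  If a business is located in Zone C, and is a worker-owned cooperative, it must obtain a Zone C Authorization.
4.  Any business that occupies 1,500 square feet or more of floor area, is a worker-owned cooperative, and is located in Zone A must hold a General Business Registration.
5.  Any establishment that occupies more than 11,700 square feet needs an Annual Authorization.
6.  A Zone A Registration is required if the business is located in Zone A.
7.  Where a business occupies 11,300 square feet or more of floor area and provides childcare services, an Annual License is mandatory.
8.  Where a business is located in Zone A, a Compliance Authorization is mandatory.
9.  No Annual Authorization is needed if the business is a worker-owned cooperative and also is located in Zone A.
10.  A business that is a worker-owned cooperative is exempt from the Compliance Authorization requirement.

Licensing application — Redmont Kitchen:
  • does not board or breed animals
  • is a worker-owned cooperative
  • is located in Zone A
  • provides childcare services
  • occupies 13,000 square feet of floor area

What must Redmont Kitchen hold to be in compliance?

1. is located in Zone A (not: is located in a residentially zoned district) → Compliance Registration not required.
2. is a worker-owned cooperative; floor area 13,000 square feet ≥ 9,900 square feet; does not board or breed animals → Standard License not required.
3. is located in Zone A (not: is located in Zone C); is a worker-owned cooperative → Zone C Authorization not required.
4. floor area 13,000 square feet ≥ 1,500 square feet; is a worker-owned cooperative; is located in Zone A → General Business Registration required.
5. floor area 13,000 square feet > 11,700 square feet → Annual Authorization required.
6. is located in Zone A → Zone A Registration required.
7. floor area 13,000 square feet ≥ 11,300 square feet; provides childcare services → Annual License required.
8. is located in Zone A → Compliance Authorization required.
9. is a worker-owned cooperative; is located in Zone A → exempt from Annual Authorization.
10. is a worker-owned cooperative → exempt from Compliance Authorization.

Annual License, General Business Registration, Zone A Registration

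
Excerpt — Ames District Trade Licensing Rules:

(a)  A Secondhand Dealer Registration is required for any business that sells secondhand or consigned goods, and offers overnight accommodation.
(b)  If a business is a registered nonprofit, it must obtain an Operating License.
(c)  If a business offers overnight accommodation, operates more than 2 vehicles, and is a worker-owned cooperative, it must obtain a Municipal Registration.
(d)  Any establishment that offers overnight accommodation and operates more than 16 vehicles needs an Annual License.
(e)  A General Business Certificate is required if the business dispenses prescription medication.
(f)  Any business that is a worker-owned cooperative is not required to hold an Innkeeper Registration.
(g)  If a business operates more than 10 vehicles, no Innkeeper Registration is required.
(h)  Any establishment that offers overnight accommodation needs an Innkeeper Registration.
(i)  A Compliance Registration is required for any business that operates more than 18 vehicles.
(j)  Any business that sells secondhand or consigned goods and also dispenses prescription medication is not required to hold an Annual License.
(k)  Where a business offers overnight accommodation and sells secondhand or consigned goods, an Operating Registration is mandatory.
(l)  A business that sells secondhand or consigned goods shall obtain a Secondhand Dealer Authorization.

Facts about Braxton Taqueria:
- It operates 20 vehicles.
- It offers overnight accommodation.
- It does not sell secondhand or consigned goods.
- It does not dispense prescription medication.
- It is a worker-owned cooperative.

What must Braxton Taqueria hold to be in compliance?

(a) does not sell secondhand or consigned goods; offers overnight accommodation → Secondhand Dealer Registration not required.
(b) is a worker-owned cooperative (not: is a registered nonprofit) → Operating License not required.
(c) offers overnight accommodation; vehicles 20 > 2; is a worker-owned cooperative → Municipal Registration required.
(d) offers overnight accommodation; vehicles 20 > 16 → Annual License required.
(e) does not dispense prescription medication → General Business Certificate not required.
(f) is a worker-owned cooperative → exempt from Innkeeper Registration.
(g) vehicles 20 > 10 → exempt from Innkeeper Registration.
(h) offers overnight accommodation → Innkeeper Registration required.
(i) vehicles 20 > 18 → Compliance Registration required.
(j) does not sell secondhand or consigned goods; does not dispense prescription medication → Annual License exemption does not apply.
(k) offers overnight accommodation; does not sell secondhand or consigned goods → Operating Registration not required.
(l) does not sell secondhand or consigned goods → Secondhand Dealer Authorization not required.

Annual License, Compliance Registration, Municipal Registration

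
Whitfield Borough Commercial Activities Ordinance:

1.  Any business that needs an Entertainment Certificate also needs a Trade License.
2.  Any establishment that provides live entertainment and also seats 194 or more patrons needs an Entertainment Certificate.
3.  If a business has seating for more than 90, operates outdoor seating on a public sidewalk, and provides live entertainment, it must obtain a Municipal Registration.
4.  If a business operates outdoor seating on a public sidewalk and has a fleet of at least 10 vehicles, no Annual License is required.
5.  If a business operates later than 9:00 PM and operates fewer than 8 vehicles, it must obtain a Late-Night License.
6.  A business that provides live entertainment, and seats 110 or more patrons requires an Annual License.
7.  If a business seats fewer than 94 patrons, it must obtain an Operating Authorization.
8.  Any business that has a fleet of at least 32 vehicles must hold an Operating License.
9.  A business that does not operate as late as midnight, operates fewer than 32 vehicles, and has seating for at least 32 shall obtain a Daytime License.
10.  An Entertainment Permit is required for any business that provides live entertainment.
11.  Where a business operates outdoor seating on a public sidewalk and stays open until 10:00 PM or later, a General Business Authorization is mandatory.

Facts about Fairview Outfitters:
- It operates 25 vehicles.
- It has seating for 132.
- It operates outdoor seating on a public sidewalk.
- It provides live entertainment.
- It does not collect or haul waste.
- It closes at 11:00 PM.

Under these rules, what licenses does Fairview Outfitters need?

1. Entertainment Certificate is not required → no effect.
2. provides live entertainment; seating 132 < 194 → Entertainment Certificate not required.
3. seating 132 > 90; operates outdoor seating on a public sidewalk; provides live entertainment → Municipal Registration required.
4. operates outdoor seating on a public sidewalk; vehicles 25 ≥ 10 → exempt from Annual License.
5. closes 11:00 PM, after 9:00 PM; vehicles 25 ≥ 8 → Late-Night License not required.
6. provides live entertainment; seating 132 ≥ 110 → Annual License required.
7. seating 132 ≥ 94 → Operating Authorization not required.
8. vehicles 25 < 32 → Operating License not required.
9. closes 11:00 PM, at/before midnight; vehicles 25 < 32; seating 132 ≥ 32 → Daytime License required.
10. provides live entertainment → Entertainment Permit required.
11. operates outdoor seating on a public sidewalk; closes 11:00 PM, after 10:00 PM → General Business Authorization required.

Daytime License, Entertainment Permit, General Business Authorization, Municipal Registration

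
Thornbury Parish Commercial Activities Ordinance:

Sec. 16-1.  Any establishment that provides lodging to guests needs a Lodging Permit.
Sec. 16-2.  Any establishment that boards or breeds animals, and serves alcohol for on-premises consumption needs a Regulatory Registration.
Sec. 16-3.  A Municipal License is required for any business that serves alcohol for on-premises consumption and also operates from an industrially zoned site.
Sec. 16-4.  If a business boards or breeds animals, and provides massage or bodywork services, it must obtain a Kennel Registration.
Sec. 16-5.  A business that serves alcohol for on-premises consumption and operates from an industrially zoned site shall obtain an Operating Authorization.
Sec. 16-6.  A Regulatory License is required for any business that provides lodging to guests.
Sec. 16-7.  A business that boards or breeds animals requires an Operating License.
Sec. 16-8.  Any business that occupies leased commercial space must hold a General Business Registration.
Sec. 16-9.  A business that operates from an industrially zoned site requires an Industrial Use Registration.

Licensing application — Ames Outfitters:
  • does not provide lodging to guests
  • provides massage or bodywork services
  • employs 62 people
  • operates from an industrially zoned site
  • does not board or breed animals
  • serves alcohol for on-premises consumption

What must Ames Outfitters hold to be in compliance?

Sec. 16-1. does not provide lodging to guests → Lodging Permit not required.
Sec. 16-2. does not board or breed animals; serves alcohol for on-premises consumption → Regulatory Registration not required.
Sec. 16-3. serves alcohol for on-premises consumption; operates from an industrially zoned site → Municipal License required.
Sec. 16-4. does not board or breed animals; provides massage or bodywork services → Kennel Registration not required.
Sec. 16-5. serves alcohol for on-premises consumption; operates from an industrially zoned site → Operating Authorization required.
Sec. 16-6. does not provide lodging to guests → Regulatory License not required.
Sec. 16-7. does not board or breed animals → Operating License not required.
Sec. 16-8. operates from an industrially zoned site (not: occupies leased commercial space) → General Business Registration not required.
Sec. 16-9. operates from an industrially zoned site → Industrial Use Registration required.

Industrial Use Registration, Municipal License, Operating Authorization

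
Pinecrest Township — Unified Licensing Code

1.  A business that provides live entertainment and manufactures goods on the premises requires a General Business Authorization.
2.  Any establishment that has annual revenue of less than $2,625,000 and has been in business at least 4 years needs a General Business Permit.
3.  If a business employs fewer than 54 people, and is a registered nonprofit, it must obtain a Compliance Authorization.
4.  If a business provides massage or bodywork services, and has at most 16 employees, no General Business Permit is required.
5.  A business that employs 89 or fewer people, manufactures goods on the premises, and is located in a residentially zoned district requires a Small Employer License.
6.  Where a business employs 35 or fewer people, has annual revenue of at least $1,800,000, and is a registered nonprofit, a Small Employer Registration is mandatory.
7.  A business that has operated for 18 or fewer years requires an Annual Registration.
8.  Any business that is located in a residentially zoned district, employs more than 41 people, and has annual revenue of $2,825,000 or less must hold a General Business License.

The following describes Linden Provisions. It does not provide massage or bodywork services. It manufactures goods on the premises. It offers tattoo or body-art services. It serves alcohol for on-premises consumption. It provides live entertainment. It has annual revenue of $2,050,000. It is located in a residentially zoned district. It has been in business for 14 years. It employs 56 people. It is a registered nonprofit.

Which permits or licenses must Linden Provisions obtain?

Annual Registration, General Business Authorization, General Business License, General Business Permit, Small Employer License

1. provides live entertainment; manufactures goods on the premises → General Business Authorization required.
2. revenue $2,050,000 < $2,625,000; years in business 14 ≥ 4 → General Business Permit required.
3. employees 56 ≥ 54; is a registered nonprofit → Compliance Authorization not required.
4. does not provide massage or bodywork services; employees 56 > 16 → General Business Permit exemption does not apply.
5. employees 56 ≤ 89; manufactures goods on the premises; is located in a residentially zoned district → Small Employer License required.
6. employees 56 > 35; revenue $2,050,000 ≥ $1,800,000; is a registered nonprofit → Small Employer Registration not required.
7. years in business 14 ≤ 18 → Annual Registration required.
8. is located in a residentially zoned district; employees 56 > 41; revenue $2,050,000 ≤ $2,825,000 → General Business License required.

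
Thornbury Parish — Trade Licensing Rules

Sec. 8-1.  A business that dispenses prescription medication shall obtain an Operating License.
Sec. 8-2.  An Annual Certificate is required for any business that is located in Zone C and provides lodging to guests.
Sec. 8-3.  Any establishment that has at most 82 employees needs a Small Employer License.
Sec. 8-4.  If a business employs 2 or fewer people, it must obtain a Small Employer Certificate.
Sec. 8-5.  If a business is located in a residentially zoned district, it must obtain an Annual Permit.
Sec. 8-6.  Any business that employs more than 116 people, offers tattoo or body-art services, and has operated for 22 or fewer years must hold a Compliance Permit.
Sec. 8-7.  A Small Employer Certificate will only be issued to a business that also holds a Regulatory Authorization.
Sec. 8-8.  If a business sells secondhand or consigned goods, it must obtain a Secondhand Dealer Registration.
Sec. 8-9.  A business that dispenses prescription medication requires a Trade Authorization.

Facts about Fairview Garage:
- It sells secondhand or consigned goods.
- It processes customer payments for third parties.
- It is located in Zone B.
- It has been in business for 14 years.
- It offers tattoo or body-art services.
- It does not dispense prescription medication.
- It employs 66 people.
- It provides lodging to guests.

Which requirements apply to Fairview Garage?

Secondhand Dealer Registration, Small Employer License

Sec. 8-1. does not dispense prescription medication → Operating License not required.
Sec. 8-2. is located in Zone B (not: is located in Zone C); provides lodging to guests → Annual Certificate not required.
Sec. 8-3. employees 66 ≤ 82 → Small Employer License required.
Sec. 8-4. employees 66 > 2 → Small Employer Certificate not required.
Sec. 8-5. is located in Zone B (not: is located in a residentially zoned district) → Annual Permit not required.
Sec. 8-6. employees 66 ≤ 116; offers tattoo or body-art services; years in business 14 ≤ 22 → Compliance Permit not required.
Sec. 8-7. Small Employer Certificate is not required → no effect.
Sec. 8-8. sells secondhand or consigned goods → Secondhand Dealer Registration required.
Sec. 8-9. does not dispense prescription medication → Trade Authorization not required.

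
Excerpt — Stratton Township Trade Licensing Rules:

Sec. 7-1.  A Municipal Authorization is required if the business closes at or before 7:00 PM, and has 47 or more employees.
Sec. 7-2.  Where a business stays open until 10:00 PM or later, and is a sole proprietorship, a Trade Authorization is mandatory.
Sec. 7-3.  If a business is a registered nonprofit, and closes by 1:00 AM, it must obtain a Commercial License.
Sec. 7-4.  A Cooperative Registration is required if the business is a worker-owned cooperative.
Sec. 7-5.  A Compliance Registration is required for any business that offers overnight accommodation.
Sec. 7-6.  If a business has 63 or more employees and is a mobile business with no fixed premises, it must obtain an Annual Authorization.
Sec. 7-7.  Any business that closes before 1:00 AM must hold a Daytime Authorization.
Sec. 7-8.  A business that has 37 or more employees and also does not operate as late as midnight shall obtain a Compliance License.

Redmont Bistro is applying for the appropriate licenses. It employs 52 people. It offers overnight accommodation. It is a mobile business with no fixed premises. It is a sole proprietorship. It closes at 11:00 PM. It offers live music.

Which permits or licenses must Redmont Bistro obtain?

Sec. 7-1. closes 11:00 PM, after 7:00 PM; employees 52 ≥ 47 → Municipal Authorization not required.
Sec. 7-2. closes 11:00 PM, after 10:00 PM; is a sole proprietorship → Trade Authorization required.
Sec. 7-3. is a sole proprietorship (not: is a registered nonprofit); closes 11:00 PM, at/before 1:00 AM → Commercial License not required.
Sec. 7-4. is a sole proprietorship (not: is a worker-owned cooperative) → Cooperative Registration not required.
Sec. 7-5. offers overnight accommodation → Compliance Registration required.
Sec. 7-6. employees 52 < 63; is a mobile business with no fixed premises → Annual Authorization not required.
Sec. 7-7. closes 11:00 PM, at/before 1:00 AM → Daytime Authorization required.
Sec. 7-8. employees 52 ≥ 37; closes 11:00 PM, at/before midnight → Compliance License required.

Compliance License, Compliance Registration, Daytime Authorization, Trade Authorization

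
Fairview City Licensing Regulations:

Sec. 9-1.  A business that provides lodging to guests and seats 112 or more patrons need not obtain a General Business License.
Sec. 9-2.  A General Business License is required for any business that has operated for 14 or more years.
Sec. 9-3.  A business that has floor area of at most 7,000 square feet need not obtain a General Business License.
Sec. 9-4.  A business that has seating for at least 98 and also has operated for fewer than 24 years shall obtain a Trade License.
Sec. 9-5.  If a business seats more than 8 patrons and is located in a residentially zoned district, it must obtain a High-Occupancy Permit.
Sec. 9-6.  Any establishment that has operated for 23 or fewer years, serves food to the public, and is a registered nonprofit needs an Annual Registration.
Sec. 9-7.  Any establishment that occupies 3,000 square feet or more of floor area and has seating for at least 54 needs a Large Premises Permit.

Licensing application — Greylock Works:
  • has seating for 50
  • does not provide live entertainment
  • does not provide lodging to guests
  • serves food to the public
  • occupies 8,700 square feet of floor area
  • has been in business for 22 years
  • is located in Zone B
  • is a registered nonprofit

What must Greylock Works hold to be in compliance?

Sec. 9-1. does not provide lodging to guests; seating 50 < 112 → General Business License exemption does not apply.
Sec. 9-2. years in business 22 ≥ 14 → General Business License required.
Sec. 9-3. floor area 8,700 square feet > 7,000 square feet → General Business License exemption does not apply.
Sec. 9-4. seating 50 < 98; years in business 22 < 24 → Trade License not required.
Sec. 9-5. seating 50 > 8; is located in Zone B (not: is located in a residentially zoned district) → High-Occupancy Permit not required.
Sec. 9-6. years in business 22 ≤ 23; serves food to the public; is a registered nonprofit → Annual Registration required.
Sec. 9-7. floor area 8,700 square feet ≥ 3,000 square feet; seating 50 < 54 → Large Premises Permit not required.

Annual Registration, General Business License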